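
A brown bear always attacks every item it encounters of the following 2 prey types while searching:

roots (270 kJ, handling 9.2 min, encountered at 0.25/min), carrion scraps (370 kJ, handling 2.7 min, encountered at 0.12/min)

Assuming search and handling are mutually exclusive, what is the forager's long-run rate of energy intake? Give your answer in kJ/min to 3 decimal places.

R = Σλ_iE_i / (1 + Σλ_ih_i)
Numerator: 0.25×270 + 0.12×370 = 111.9
Denominator: 1 + 0.25×9.2 + 0.12×2.7 = 3.624
R = 111.9/3.624 = 30.88 kJ/min

30.877 kJ/min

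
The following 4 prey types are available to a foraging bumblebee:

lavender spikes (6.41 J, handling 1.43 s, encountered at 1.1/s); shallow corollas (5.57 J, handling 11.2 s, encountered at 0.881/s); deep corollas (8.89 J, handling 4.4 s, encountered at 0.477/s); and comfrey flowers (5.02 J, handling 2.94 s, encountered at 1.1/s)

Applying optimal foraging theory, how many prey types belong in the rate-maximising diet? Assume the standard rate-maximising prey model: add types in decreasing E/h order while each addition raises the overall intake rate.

1

E/h in descending order: lavender spikes 4.48, deep corollas 2.02, comfrey flowers 1.71, shallow corollas 0.497 J/s. The optimal diet is the largest prefix of this list for which every included type satisfies E_i/h_i > R on the types above it.
Rate on top 1: 2.74. deep corollas: 2.02 < 2.74 → exclude; stop.
Optimal diet: lavender spikes — 1 of 4 types.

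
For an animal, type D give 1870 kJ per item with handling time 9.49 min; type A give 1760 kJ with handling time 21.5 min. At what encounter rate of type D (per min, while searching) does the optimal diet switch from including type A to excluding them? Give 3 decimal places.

The zero-one rule: include type A iff E₂/h₂ > λE₁/(1+λh₁). Equality gives the switch point.
λE₁h₂ = E₂ + λE₂h₁ ⇒ λ = E₂/(E₁h₂ − E₂h₁) = 1760/(4.02e+04 − 1.67e+04) = 0.07489 per min.

0.075 per min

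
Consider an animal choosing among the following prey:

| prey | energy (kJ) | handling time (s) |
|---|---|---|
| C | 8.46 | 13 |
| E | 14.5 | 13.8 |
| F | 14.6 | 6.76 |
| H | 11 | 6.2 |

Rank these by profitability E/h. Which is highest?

F

In descending order of E/h:
F: 14.6/6.76 = 2.16 kJ/s
H: 11/6.2 = 1.77 kJ/s
E: 14.5/13.8 = 1.05 kJ/s
C: 8.46/13 = 0.651 kJ/s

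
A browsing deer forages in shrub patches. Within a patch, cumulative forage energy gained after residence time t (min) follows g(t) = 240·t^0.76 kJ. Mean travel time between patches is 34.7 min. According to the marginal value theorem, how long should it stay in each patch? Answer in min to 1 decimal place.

109.9 min

Maximise g(t)/(T+t): set derivative to zero → g'(t)(T+t) = g(t).
g'(t) = 0.76·240·t^-0.24. Setting 0.76·240·t^-0.24 = 240·t^0.76/(34.7+t) gives 0.76(34.7+t) = t, so 0.24·t = 0.76×34.7.
t* = 0.76×34.7/0.24 = 109.9 min.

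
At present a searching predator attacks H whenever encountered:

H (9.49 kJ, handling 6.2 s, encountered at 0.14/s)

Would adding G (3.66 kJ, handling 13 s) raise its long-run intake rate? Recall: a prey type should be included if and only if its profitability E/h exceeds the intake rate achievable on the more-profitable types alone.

No

Current rate: (0.14×9.49)/(1 + 0.14×6.2) = 0.7112 kJ/s.
G: E/h = 3.66/13 = 0.2815 kJ/s.
0.2815 < 0.7112, so adding G would lower the average — exclude it.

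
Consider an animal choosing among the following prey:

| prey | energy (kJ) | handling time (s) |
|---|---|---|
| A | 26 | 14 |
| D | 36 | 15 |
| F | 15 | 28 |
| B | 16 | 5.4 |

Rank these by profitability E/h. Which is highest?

Profitability E/h (kJ/s): A = 26/14 = 1.86, D = 36/15 = 2.4, F = 15/28 = 0.536, B = 16/5.4 = 2.96.
Ranked: B > D > A > F.

B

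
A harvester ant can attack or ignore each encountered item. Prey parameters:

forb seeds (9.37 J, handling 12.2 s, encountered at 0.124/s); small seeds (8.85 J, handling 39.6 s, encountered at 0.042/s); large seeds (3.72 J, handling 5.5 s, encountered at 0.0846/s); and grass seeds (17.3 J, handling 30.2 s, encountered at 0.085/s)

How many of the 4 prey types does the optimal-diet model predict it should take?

Profitabilities (E/h, J/s): forb seeds 0.768, large seeds 0.676, grass seeds 0.573, small seeds 0.223. Add prey in this order while the next type's profitability exceeds the intake rate on those already taken.
Rate on top 1: 0.4624. large seeds: 0.676 > 0.4624 → include.
Rate on top 2: 0.4958. grass seeds: 0.573 > 0.4958 → include.
Rate on top 3: 0.5315. small seeds: 0.223 < 0.5315 → exclude; stop.
Optimal diet: forb seeds, large seeds, grass seeds — 3 of 4 types.

3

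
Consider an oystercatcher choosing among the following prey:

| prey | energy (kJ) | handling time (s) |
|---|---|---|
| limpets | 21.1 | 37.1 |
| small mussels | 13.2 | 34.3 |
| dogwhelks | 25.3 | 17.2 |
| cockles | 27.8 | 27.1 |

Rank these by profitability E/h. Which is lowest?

small mussels

In descending order of E/h:
dogwhelks: 25.3/17.2 = 1.47 kJ/s
cockles: 27.8/27.1 = 1.03 kJ/s
limpets: 21.1/37.1 = 0.569 kJ/s
small mussels: 13.2/34.3 = 0.385 kJ/s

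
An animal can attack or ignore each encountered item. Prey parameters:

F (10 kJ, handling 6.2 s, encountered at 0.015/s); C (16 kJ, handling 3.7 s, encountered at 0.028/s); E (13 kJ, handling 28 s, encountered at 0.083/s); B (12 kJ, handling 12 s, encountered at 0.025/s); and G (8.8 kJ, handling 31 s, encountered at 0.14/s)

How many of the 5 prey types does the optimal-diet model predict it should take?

E/h in descending order: C 4.32, F 1.61, B 1, E 0.464, G 0.284 kJ/s. The optimal diet is the largest prefix of this list for which every included type satisfies E_i/h_i > R on the types above it.
Rate on top 1: 0.4059. F: 1.61 > 0.4059 → include.
Rate on top 2: 0.4997. B: 1 > 0.4997 → include.
Rate on top 3: 0.6. E: 0.464 < 0.6 → exclude; stop.
Optimal diet: C, F, B — 3 of 5 types.

3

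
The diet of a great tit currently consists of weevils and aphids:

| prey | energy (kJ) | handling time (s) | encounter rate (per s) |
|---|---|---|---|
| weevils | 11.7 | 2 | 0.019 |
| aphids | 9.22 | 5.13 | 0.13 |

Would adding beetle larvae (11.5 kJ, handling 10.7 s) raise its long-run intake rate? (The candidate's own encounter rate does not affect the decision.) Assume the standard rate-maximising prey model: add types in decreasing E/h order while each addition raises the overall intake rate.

Yes

Intake rate on the current diet: R = (0.019×11.7 + 0.13×9.22) / (1 + 0.019×2 + 0.13×5.13) = 1.421/1.705 = 0.8334 kJ/s.
beetle larvae: E/h = 11.5/10.7 = 1.075 kJ/s.
1.075 > 0.8334, so adding beetle larvae raises the average — include it.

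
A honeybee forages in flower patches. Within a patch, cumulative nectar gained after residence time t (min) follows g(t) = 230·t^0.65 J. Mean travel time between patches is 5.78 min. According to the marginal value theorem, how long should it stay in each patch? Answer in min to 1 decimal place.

10.7 min

Optimal t* satisfies g'(t*) = g(t*)/(T + t*).
g'(t) = 0.65·230·t^-0.35. Setting 0.65·230·t^-0.35 = 230·t^0.65/(5.78+t) gives 0.65(5.78+t) = t, so 0.35·t = 0.65×5.78.
t* = 0.65×5.78/0.35 = 10.73 min.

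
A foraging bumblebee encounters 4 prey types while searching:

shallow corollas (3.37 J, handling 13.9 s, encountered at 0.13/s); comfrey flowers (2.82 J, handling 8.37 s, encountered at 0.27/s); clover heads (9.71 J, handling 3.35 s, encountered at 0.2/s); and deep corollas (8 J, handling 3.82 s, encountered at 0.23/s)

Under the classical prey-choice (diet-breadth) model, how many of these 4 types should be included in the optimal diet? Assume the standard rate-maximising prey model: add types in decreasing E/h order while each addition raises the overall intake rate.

E/h in descending order: clover heads 2.9, deep corollas 2.09, comfrey flowers 0.337, shallow corollas 0.242 J/s. The optimal diet is the largest prefix of this list for which every included type satisfies E_i/h_i > R on the types above it.
Rate on top 1: 1.163. deep corollas: 2.09 > 1.163 → include.
Rate on top 2: 1.484. comfrey flowers: 0.337 < 1.484 → exclude; stop.
Optimal diet: clover heads, deep corollas — 2 of 4 types.

2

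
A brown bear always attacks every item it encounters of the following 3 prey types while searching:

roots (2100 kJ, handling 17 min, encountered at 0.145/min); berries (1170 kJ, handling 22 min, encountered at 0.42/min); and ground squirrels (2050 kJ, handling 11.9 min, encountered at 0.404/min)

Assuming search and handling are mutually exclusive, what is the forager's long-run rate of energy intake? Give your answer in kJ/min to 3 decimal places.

Energy encountered per unit search time: 0.145×2100 + 0.42×1170 + 0.404×2050 = 1624 kJ/min.
Handling time per unit search time: 0.145×17 + 0.42×22 + 0.404×11.9 = 16.51.
Rate = 1624/(1 + 16.51) = 92.74 kJ/min.

92.739 kJ/min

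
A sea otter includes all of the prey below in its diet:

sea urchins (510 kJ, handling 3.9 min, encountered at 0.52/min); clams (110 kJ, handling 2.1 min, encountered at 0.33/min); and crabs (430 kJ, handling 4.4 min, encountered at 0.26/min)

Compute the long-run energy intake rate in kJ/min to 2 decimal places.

R = (0.52×510 + 0.33×110 + 0.26×430) / (1 + 0.52×3.9 + 0.33×2.1 + 0.26×4.4) = 413.3/4.865 = 84.95 kJ/min.

84.95 kJ/min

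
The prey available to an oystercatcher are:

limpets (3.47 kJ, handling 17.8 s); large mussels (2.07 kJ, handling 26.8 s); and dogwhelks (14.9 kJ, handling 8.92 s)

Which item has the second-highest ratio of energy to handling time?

limpets

Profitability E/h (kJ/s): limpets = 3.47/17.8 = 0.195, large mussels = 2.07/26.8 = 0.0772, dogwhelks = 14.9/8.92 = 1.67.
Ranked: dogwhelks > limpets > large mussels.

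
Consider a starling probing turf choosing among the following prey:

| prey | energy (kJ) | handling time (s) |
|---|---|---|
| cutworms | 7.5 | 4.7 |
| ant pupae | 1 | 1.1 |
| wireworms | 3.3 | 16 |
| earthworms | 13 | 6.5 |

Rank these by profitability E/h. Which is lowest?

wireworms

In descending order of E/h:
earthworms: 13/6.5 = 2 kJ/s
cutworms: 7.5/4.7 = 1.6 kJ/s
ant pupae: 1/1.1 = 0.909 kJ/s
wireworms: 3.3/16 = 0.206 kJ/s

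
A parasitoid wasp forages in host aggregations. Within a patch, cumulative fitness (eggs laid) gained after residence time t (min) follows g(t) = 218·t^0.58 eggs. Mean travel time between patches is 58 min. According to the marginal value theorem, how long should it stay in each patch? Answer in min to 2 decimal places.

By the marginal value theorem, leave when the instantaneous gain rate g'(t) equals the habitat-wide average g(t)/(T + t).
g'(t) = 0.58·218·t^-0.42. Setting 0.58·218·t^-0.42 = 218·t^0.58/(58+t) gives 0.58(58+t) = t, so 0.42·t = 0.58×58.
t* = 0.58×58/0.42 = 80.1 min.

80.10 min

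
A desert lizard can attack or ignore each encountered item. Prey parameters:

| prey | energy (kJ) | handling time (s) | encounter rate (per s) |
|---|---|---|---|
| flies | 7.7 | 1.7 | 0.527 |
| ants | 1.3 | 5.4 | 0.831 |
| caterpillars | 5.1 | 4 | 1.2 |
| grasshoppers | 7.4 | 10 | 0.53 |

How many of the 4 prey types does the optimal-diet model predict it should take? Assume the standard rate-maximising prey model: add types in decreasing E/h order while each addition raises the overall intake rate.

1

Rank by E/h (kJ/s): flies 4.53, caterpillars 1.27, grasshoppers 0.74, ants 0.241. Include each in turn until the next type's E/h falls below the running intake rate.
Rate on top 1: 2.14. caterpillars: 1.27 < 2.14 → exclude; stop.
Optimal diet: flies — 1 of 4 types.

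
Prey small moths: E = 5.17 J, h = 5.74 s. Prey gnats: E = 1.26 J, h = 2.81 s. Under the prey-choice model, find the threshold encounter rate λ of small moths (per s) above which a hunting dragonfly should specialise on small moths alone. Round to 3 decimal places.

Drop gnats once their profitability E₂/h₂ falls below the rate achievable on small moths alone: E₂/h₂ = λE₁/(1 + λh₁).
Solve for λ: λE₁h₂ = E₂(1 + λh₁) → λ(E₁h₂ − E₂h₁) = E₂ → λ = E₂/(E₁h₂ − E₂h₁).
λ = 1.26/(5.17×2.81 − 1.26×5.74) = 1.26/7.295 = 0.1727 per s.

0.173 per s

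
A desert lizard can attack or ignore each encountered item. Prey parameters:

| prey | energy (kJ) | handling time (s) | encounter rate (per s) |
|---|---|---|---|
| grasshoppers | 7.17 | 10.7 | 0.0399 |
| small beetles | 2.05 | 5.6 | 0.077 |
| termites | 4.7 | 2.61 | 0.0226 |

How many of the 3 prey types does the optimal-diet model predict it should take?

Rank by E/h (kJ/s): termites 1.8, grasshoppers 0.67, small beetles 0.366. Include each in turn until the next type's E/h falls below the running intake rate.
Rate on top 1: 0.1003. grasshoppers: 0.67 > 0.1003 → include.
Rate on top 2: 0.264. small beetles: 0.366 > 0.264 → include.
Optimal diet: termites, grasshoppers, small beetles — 3 of 3 types.

3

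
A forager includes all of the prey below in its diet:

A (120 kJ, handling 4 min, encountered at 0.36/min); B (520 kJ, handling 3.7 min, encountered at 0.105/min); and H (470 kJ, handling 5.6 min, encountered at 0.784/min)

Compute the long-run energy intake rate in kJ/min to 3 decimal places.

64.592 kJ/min

Energy encountered per unit search time: 0.36×120 + 0.105×520 + 0.784×470 = 466.3 kJ/min.
Handling time per unit search time: 0.36×4 + 0.105×3.7 + 0.784×5.6 = 6.219.
Rate = 466.3/(1 + 6.219) = 64.59 kJ/min.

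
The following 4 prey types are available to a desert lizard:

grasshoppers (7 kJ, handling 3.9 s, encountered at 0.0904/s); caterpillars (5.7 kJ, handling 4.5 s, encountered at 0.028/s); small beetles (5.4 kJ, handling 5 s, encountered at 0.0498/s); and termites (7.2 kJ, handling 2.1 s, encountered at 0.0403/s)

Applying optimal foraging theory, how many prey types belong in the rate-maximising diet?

Profitabilities (E/h, kJ/s): termites 3.43, grasshoppers 1.79, caterpillars 1.27, small beetles 1.08. Add prey in this order while the next type's profitability exceeds the intake rate on those already taken.
Rate on top 1: 0.2675. grasshoppers: 1.79 > 0.2675 → include.
Rate on top 2: 0.6422. caterpillars: 1.27 > 0.6422 → include.
Rate on top 3: 0.6925. small beetles: 1.08 > 0.6925 → include.
Optimal diet: termites, grasshoppers, caterpillars, small beetles — 4 of 4 types.

4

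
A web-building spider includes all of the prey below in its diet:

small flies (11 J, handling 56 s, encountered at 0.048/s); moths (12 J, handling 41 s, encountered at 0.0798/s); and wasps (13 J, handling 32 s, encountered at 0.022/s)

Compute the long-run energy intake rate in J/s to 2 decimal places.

0.23 J/s

R = Σλ_iE_i / (1 + Σλ_ih_i)
Numerator: 0.048×11 + 0.0798×12 + 0.022×13 = 1.772
Denominator: 1 + 0.048×56 + 0.0798×41 + 0.022×32 = 7.664
R = 1.772/7.664 = 0.2312 J/s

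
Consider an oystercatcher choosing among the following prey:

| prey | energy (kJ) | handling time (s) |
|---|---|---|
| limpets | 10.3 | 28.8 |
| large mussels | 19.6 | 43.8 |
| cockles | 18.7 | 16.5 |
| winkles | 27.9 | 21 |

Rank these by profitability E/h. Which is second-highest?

Profitability E/h (kJ/s): limpets = 10.3/28.8 = 0.358, large mussels = 19.6/43.8 = 0.447, cockles = 18.7/16.5 = 1.13, winkles = 27.9/21 = 1.33.
Ranked: winkles > cockles > large mussels > limpets.

cockles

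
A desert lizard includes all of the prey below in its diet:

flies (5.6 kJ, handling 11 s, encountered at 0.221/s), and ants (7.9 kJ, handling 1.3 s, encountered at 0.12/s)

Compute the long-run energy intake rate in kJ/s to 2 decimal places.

0.61 kJ/s

R = (0.221×5.6 + 0.12×7.9) / (1 + 0.221×11 + 0.12×1.3) = 2.186/3.587 = 0.6093 kJ/s.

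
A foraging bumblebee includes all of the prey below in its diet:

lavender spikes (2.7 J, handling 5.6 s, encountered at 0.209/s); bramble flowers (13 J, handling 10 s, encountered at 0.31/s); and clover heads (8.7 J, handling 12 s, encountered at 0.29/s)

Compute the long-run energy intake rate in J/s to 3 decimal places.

0.813 J/s

R = Σλ_iE_i / (1 + Σλ_ih_i)
Numerator: 0.209×2.7 + 0.31×13 + 0.29×8.7 = 7.117
Denominator: 1 + 0.209×5.6 + 0.31×10 + 0.29×12 = 8.75
R = 7.117/8.75 = 0.8134 J/s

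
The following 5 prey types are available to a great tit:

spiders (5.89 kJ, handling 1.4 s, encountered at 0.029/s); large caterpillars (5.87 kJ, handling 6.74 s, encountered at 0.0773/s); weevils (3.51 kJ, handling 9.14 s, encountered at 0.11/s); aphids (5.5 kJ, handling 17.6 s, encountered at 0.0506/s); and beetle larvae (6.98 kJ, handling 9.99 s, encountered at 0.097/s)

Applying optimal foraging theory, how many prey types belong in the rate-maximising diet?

E/h in descending order: spiders 4.21, large caterpillars 0.871, beetle larvae 0.699, weevils 0.384, aphids 0.312 kJ/s. The optimal diet is the largest prefix of this list for which every included type satisfies E_i/h_i > R on the types above it.
Rate on top 1: 0.1641. large caterpillars: 0.871 > 0.1641 → include.
Rate on top 2: 0.3999. beetle larvae: 0.699 > 0.3999 → include.
Rate on top 3: 0.5143. weevils: 0.384 < 0.5143 → exclude; stop.
Optimal diet: spiders, large caterpillars, beetle larvae — 3 of 5 types.

3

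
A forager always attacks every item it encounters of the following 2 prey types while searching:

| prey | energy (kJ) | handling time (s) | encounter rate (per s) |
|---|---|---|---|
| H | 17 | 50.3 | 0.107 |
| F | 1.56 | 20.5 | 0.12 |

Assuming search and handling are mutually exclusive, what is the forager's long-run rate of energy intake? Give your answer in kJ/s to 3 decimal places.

R = (0.107×17 + 0.12×1.56) / (1 + 0.107×50.3 + 0.12×20.5) = 2.006/8.842 = 0.2269 kJ/s.

0.227 kJ/s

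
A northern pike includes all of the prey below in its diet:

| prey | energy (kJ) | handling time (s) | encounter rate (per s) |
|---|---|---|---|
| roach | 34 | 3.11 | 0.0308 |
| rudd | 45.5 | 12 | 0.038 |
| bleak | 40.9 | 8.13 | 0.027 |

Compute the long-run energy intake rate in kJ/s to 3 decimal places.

2.191 kJ/s

Energy encountered per unit search time: 0.0308×34 + 0.038×45.5 + 0.027×40.9 = 3.881 kJ/s.
Handling time per unit search time: 0.0308×3.11 + 0.038×12 + 0.027×8.13 = 0.7713.
Rate = 3.881/(1 + 0.7713) = 2.191 kJ/s.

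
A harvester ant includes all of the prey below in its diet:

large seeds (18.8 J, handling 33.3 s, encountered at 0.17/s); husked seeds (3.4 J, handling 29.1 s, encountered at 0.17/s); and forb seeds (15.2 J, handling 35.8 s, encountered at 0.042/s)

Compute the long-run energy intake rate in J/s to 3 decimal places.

0.337 J/s

Energy encountered per unit search time: 0.17×18.8 + 0.17×3.4 + 0.042×15.2 = 4.412 J/s.
Handling time per unit search time: 0.17×33.3 + 0.17×29.1 + 0.042×35.8 = 12.11.
Rate = 4.412/(1 + 12.11) = 0.3365 J/s.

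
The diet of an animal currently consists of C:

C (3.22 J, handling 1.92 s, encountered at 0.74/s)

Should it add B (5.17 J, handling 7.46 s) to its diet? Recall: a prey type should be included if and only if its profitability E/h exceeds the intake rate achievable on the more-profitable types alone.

Current rate: (0.74×3.22)/(1 + 0.74×1.92) = 0.9843 J/s.
Profitability of B: 5.17/7.46 = 0.693 J/s.
Since 0.693 < R, time spent handling B is better spent searching.

No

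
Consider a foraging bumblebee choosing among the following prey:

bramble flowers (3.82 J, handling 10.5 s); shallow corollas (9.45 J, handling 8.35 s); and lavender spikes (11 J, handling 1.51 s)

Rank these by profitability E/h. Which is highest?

lavender spikes

Profitability E/h (J/s): bramble flowers = 3.82/10.5 = 0.364, shallow corollas = 9.45/8.35 = 1.13, lavender spikes = 11/1.51 = 7.28.
Ranked: lavender spikes > shallow corollas > bramble flowers.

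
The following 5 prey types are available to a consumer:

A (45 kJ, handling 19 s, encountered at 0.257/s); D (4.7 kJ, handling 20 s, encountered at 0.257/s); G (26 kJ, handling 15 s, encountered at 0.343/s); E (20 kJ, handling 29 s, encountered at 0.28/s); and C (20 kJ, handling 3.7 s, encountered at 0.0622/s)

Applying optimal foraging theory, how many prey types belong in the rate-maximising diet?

Rank by E/h (kJ/s): C 5.41, A 2.37, G 1.73, E 0.69, D 0.235. Include each in turn until the next type's E/h falls below the running intake rate.
Rate on top 1: 1.011. A: 2.37 > 1.011 → include.
Rate on top 2: 2.095. G: 1.73 < 2.095 → exclude; stop.
Optimal diet: C, A — 2 of 5 types.

2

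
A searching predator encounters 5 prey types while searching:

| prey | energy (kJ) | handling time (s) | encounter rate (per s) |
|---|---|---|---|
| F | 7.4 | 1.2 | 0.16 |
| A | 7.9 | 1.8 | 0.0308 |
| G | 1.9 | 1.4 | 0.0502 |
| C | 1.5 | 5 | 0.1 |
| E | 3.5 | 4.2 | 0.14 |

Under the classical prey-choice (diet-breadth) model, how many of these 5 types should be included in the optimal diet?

3

E/h in descending order: F 6.17, A 4.39, G 1.36, E 0.833, C 0.3 kJ/s. The optimal diet is the largest prefix of this list for which every included type satisfies E_i/h_i > R on the types above it.
Rate on top 1: 0.9933. A: 4.39 > 0.9933 → include.
Rate on top 2: 1.144. G: 1.36 > 1.144 → include.
Rate on top 3: 1.156. E: 0.833 < 1.156 → exclude; stop.
Optimal diet: F, A, G — 3 of 5 types.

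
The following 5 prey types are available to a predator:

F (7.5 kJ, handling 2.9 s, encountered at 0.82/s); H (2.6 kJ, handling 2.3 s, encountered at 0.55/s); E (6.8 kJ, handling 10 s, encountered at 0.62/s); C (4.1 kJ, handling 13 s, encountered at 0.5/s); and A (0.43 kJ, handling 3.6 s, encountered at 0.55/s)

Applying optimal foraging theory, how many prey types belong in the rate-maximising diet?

Rank by E/h (kJ/s): F 2.59, H 1.13, E 0.68, C 0.315, A 0.119. Include each in turn until the next type's E/h falls below the running intake rate.
Rate on top 1: 1.821. H: 1.13 < 1.821 → exclude; stop.
Optimal diet: F — 1 of 5 types.

1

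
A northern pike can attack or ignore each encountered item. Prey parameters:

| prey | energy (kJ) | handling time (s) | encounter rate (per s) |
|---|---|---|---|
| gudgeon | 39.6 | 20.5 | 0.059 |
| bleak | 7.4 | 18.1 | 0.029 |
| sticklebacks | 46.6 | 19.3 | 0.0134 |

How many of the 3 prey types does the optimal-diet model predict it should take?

2

Profitabilities (E/h, kJ/s): sticklebacks 2.41, gudgeon 1.93, bleak 0.409. Add prey in this order while the next type's profitability exceeds the intake rate on those already taken.
Rate on top 1: 0.4961. gudgeon: 1.93 > 0.4961 → include.
Rate on top 2: 1.2. bleak: 0.409 < 1.2 → exclude; stop.
Optimal diet: sticklebacks, gudgeon — 2 of 3 types.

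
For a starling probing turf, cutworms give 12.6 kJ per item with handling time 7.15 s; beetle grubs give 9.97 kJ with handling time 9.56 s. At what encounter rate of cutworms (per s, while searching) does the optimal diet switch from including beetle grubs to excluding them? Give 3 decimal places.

0.203 per s

At the threshold, the rate on cutworms alone equals the profitability of beetle grubs: λ·12.6/(1 + λ·7.15) = 9.97/9.56 = 1.043.
Rearranging, λ(12.6 − 1.043×7.15) = 1.043, so λ = 1.043/5.143 = 0.2028 per s.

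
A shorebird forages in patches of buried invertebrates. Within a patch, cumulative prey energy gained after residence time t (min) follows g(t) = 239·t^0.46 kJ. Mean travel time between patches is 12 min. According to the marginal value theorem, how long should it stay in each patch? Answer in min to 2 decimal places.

Maximise g(t)/(T+t): set derivative to zero → g'(t)(T+t) = g(t).
g'(t) = 0.46·239·t^-0.54. Setting 0.46·239·t^-0.54 = 239·t^0.46/(12+t) gives 0.46(12+t) = t, so 0.54·t = 0.46×12.
t* = 0.46×12/0.54 = 10.22 min.

10.22 min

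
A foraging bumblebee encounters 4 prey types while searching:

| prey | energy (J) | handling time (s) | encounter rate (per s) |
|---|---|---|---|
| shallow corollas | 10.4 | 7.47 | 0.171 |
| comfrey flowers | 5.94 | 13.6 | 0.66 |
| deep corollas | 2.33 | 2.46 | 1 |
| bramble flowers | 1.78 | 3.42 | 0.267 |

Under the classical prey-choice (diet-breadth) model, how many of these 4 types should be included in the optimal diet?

Profitabilities (E/h, J/s): shallow corollas 1.39, deep corollas 0.947, bramble flowers 0.52, comfrey flowers 0.437. Add prey in this order while the next type's profitability exceeds the intake rate on those already taken.
Rate on top 1: 0.7809. deep corollas: 0.947 > 0.7809 → include.
Rate on top 2: 0.8672. bramble flowers: 0.52 < 0.8672 → exclude; stop.
Optimal diet: shallow corollas, deep corollas — 2 of 4 types.

2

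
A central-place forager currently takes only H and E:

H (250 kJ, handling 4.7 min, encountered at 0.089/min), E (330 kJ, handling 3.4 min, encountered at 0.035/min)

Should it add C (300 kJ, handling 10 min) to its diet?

On H and E alone, R = ΣλE/(1+Σλh) = 33.8/1.537 = 21.99 kJ/min.
Profitability of C: 300/10 = 30 kJ/min.
Since 30 > R, including C increases the long-run rate.

Yes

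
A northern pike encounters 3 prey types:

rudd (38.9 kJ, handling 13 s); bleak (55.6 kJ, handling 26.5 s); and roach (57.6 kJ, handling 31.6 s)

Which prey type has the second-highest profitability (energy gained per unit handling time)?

In descending order of E/h:
rudd: 38.9/13 = 2.99 kJ/s
bleak: 55.6/26.5 = 2.1 kJ/s
roach: 57.6/31.6 = 1.82 kJ/s

bleak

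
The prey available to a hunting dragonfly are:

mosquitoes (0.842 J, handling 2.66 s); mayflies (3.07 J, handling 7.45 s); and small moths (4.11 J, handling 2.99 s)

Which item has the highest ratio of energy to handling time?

Profitability E/h (J/s): mosquitoes = 0.842/2.66 = 0.317, mayflies = 3.07/7.45 = 0.412, small moths = 4.11/2.99 = 1.37.
Ranked: small moths > mayflies > mosquitoes.

small moths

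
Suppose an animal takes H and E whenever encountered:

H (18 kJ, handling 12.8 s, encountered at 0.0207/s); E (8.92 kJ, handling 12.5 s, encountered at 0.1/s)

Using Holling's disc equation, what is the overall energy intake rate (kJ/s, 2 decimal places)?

0.50 kJ/s

Energy encountered per unit search time: 0.0207×18 + 0.1×8.92 = 1.265 kJ/s.
Handling time per unit search time: 0.0207×12.8 + 0.1×12.5 = 1.515.
Rate = 1.265/(1 + 1.515) = 0.5028 kJ/s.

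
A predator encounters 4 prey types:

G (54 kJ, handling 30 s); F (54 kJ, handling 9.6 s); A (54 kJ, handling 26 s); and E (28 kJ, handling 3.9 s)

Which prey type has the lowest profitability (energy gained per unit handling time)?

Profitability E/h (kJ/s): G = 54/30 = 1.8, F = 54/9.6 = 5.62, A = 54/26 = 2.08, E = 28/3.9 = 7.18.
Ranked: E > F > A > G.

G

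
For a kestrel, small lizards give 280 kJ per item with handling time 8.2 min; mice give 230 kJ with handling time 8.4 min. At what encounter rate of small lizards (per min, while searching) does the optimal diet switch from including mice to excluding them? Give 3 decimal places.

0.494 per min

Drop mice once their profitability E₂/h₂ falls below the rate achievable on small lizards alone: E₂/h₂ = λE₁/(1 + λh₁).
Solve for λ: λE₁h₂ = E₂(1 + λh₁) → λ(E₁h₂ − E₂h₁) = E₂ → λ = E₂/(E₁h₂ − E₂h₁).
λ = 230/(280×8.4 − 230×8.2) = 230/466 = 0.4936 per min.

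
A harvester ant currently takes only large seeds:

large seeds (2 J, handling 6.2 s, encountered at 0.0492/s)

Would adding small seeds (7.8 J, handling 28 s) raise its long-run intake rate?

Yes

Current rate: (0.0492×2)/(1 + 0.0492×6.2) = 0.0754 J/s.
small seeds: E/h = 7.8/28 = 0.2786 J/s.
Since 0.2786 > R, including small seeds increases the long-run rate.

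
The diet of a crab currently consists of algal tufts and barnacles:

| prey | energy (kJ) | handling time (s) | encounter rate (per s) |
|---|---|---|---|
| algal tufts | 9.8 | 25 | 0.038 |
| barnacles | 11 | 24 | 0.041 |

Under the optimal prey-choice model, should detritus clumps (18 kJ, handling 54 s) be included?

Yes

On algal tufts and barnacles alone, R = ΣλE/(1+Σλh) = 0.8234/2.934 = 0.2806 kJ/s.
Profitability of detritus clumps: 18/54 = 0.3333 kJ/s.
Since 0.3333 > R, including detritus clumps increases the long-run rate.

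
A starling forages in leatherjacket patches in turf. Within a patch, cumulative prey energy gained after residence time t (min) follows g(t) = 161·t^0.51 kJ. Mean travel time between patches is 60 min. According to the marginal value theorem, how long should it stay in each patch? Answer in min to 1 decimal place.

By the marginal value theorem, leave when the instantaneous gain rate g'(t) equals the habitat-wide average g(t)/(T + t).
g'(t) = 0.51·161·t^-0.49. Setting 0.51·161·t^-0.49 = 161·t^0.51/(60+t) gives 0.51(60+t) = t, so 0.49·t = 0.51×60.
t* = 0.51×60/0.49 = 62.45 min.

62.4 min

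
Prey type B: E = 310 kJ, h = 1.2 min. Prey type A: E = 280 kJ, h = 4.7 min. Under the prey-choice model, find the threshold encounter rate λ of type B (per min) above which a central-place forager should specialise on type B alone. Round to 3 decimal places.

The zero-one rule: include type A iff E₂/h₂ > λE₁/(1+λh₁). Equality gives the switch point.
λE₁h₂ = E₂ + λE₂h₁ ⇒ λ = E₂/(E₁h₂ − E₂h₁) = 280/(1457 − 336) = 0.2498 per min.

0.250 per min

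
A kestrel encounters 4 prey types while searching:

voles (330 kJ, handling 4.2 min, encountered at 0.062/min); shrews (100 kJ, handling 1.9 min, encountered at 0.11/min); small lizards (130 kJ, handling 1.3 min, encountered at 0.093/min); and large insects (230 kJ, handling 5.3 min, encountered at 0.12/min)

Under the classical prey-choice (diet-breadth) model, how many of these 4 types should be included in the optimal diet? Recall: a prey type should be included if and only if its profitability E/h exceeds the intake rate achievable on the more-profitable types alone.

4

Profitabilities (E/h, kJ/min): small lizards 100, voles 78.6, shrews 52.6, large insects 43.4. Add prey in this order while the next type's profitability exceeds the intake rate on those already taken.
Rate on top 1: 10.79. voles: 78.6 > 10.79 → include.
Rate on top 2: 23.56. shrews: 52.6 > 23.56 → include.
Rate on top 3: 27.38. large insects: 43.4 > 27.38 → include.
Optimal diet: small lizards, voles, shrews, large insects — 4 of 4 types.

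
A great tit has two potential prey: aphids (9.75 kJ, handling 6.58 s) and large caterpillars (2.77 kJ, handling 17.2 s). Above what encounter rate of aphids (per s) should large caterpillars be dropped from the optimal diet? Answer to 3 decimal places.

The zero-one rule: include large caterpillars iff E₂/h₂ > λE₁/(1+λh₁). Equality gives the switch point.
λE₁h₂ = E₂ + λE₂h₁ ⇒ λ = E₂/(E₁h₂ − E₂h₁) = 2.77/(167.7 − 18.23) = 0.01853 per s.

0.019 per s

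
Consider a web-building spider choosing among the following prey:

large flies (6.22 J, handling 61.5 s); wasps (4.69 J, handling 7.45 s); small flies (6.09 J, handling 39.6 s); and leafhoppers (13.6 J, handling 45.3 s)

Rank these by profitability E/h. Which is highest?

In descending order of E/h:
wasps: 4.69/7.45 = 0.63 J/s
leafhoppers: 13.6/45.3 = 0.3 J/s
small flies: 6.09/39.6 = 0.154 J/s
large flies: 6.22/61.5 = 0.101 J/s

wasps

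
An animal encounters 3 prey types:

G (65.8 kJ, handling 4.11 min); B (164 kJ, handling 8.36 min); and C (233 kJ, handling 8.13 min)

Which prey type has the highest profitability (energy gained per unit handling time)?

C

Profitability E/h (kJ/min): G = 65.8/4.11 = 16, B = 164/8.36 = 19.6, C = 233/8.13 = 28.7.
Ranked: C > B > G.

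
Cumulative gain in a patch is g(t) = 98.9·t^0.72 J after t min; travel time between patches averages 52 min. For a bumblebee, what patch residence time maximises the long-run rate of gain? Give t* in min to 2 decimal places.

By the marginal value theorem, leave when the instantaneous gain rate g'(t) equals the habitat-wide average g(t)/(T + t).
g'(t) = 0.72·98.9·t^-0.28. Setting 0.72·98.9·t^-0.28 = 98.9·t^0.72/(52+t) gives 0.72(52+t) = t, so 0.28·t = 0.72×52.
t* = 0.72×52/0.28 = 133.7 min.

133.71 min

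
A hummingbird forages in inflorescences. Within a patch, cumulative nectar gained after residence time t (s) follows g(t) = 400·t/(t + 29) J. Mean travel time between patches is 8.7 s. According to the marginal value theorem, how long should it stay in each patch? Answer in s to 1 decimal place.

By the marginal value theorem, leave when the instantaneous gain rate g'(t) equals the habitat-wide average g(t)/(T + t).
g'(t) = 400·29/(t + 29)². Setting 400·29/(t+29)² = 400t/[(t+29)(8.7+t)] gives 29(8.7+t) = t(t+29), so t² = 29×8.7 = 252.3.
t* = √252.3 = 15.88 s.

15.9 s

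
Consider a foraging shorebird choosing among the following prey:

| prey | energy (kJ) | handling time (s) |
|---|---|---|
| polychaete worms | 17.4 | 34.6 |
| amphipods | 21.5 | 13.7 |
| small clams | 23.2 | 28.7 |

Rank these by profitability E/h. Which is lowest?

polychaete worms

Profitability E/h (kJ/s): polychaete worms = 17.4/34.6 = 0.503, amphipods = 21.5/13.7 = 1.57, small clams = 23.2/28.7 = 0.808.
Ranked: amphipods > small clams > polychaete worms.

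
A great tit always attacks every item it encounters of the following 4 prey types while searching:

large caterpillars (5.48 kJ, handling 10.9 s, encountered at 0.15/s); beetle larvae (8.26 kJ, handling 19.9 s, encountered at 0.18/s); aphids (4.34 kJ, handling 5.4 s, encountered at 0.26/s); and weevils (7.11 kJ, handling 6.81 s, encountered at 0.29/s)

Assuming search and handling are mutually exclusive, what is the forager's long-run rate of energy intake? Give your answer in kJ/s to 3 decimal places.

Energy encountered per unit search time: 0.15×5.48 + 0.18×8.26 + 0.26×4.34 + 0.29×7.11 = 5.499 kJ/s.
Handling time per unit search time: 0.15×10.9 + 0.18×19.9 + 0.26×5.4 + 0.29×6.81 = 8.596.
Rate = 5.499/(1 + 8.596) = 0.5731 kJ/s.

0.573 kJ/s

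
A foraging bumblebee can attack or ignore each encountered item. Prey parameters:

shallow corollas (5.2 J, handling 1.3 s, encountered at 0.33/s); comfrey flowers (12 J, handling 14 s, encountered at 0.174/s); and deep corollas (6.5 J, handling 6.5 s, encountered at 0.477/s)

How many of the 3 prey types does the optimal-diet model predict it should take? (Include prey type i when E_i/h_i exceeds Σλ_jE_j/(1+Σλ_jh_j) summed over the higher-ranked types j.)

1

E/h in descending order: shallow corollas 4, deep corollas 1, comfrey flowers 0.857 J/s. The optimal diet is the largest prefix of this list for which every included type satisfies E_i/h_i > R on the types above it.
Rate on top 1: 1.201. deep corollas: 1 < 1.201 → exclude; stop.
Optimal diet: shallow corollas — 1 of 3 types.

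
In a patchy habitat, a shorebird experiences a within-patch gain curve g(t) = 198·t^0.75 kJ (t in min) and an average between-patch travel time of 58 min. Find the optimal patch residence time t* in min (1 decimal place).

174.0 min

By the marginal value theorem, leave when the instantaneous gain rate g'(t) equals the habitat-wide average g(t)/(T + t).
g'(t) = 0.75·198·t^-0.25. Setting 0.75·198·t^-0.25 = 198·t^0.75/(58+t) gives 0.75(58+t) = t, so 0.25·t = 0.75×58.
t* = 0.75×58/0.25 = 174 min.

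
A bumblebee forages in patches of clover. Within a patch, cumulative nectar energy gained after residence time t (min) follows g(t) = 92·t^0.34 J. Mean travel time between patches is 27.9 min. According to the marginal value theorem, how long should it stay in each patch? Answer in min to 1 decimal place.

14.4 min

Maximise g(t)/(T+t): set derivative to zero → g'(t)(T+t) = g(t).
g'(t) = 0.34·92·t^-0.66. Setting 0.34·92·t^-0.66 = 92·t^0.34/(27.9+t) gives 0.34(27.9+t) = t, so 0.66·t = 0.34×27.9.
t* = 0.34×27.9/0.66 = 14.37 min.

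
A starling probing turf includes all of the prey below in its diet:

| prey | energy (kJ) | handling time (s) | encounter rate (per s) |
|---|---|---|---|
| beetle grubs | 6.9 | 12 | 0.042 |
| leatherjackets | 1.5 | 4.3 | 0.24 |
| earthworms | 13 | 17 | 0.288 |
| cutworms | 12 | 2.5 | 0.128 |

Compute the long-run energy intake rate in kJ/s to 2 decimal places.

0.76 kJ/s

R = (0.042×6.9 + 0.24×1.5 + 0.288×13 + 0.128×12) / (1 + 0.042×12 + 0.24×4.3 + 0.288×17 + 0.128×2.5) = 5.93/7.752 = 0.7649 kJ/s.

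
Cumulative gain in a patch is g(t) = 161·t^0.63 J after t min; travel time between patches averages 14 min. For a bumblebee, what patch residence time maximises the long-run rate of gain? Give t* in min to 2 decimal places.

23.84 min

By the marginal value theorem, leave when the instantaneous gain rate g'(t) equals the habitat-wide average g(t)/(T + t).
g'(t) = 0.63·161·t^-0.37. Setting 0.63·161·t^-0.37 = 161·t^0.63/(14+t) gives 0.63(14+t) = t, so 0.37·t = 0.63×14.
t* = 0.63×14/0.37 = 23.84 min.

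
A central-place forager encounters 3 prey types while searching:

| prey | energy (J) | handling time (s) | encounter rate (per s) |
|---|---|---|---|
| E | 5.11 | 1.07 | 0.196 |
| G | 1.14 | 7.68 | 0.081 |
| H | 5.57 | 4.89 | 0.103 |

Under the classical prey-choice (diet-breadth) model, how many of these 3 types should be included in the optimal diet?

2

Profitabilities (E/h, J/s): E 4.78, H 1.14, G 0.148. Add prey in this order while the next type's profitability exceeds the intake rate on those already taken.
Rate on top 1: 0.8279. H: 1.14 > 0.8279 → include.
Rate on top 2: 0.9194. G: 0.148 < 0.9194 → exclude; stop.
Optimal diet: E, H — 2 of 3 types.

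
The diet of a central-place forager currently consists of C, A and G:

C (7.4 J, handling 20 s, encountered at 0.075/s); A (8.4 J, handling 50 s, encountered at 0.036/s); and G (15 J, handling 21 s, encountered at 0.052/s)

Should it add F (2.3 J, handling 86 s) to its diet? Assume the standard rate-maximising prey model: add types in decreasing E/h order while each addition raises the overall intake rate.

No

On C, A and G alone, R = ΣλE/(1+Σλh) = 1.637/5.392 = 0.3037 J/s.
Profitability of F: 2.3/86 = 0.02674 J/s.
0.02674 < 0.3037, so adding F would lower the average — exclude it.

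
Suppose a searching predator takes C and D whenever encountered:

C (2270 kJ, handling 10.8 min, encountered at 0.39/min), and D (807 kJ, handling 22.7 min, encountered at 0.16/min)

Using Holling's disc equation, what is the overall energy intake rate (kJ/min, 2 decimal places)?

114.70 kJ/min

Energy encountered per unit search time: 0.39×2270 + 0.16×807 = 1014 kJ/min.
Handling time per unit search time: 0.39×10.8 + 0.16×22.7 = 7.844.
Rate = 1014/(1 + 7.844) = 114.7 kJ/min.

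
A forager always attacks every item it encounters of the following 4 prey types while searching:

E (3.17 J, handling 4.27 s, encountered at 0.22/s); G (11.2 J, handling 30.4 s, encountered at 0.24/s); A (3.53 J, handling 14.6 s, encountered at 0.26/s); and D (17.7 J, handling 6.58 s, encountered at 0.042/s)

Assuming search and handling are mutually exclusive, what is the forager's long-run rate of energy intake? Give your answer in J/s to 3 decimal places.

0.379 J/s

Energy encountered per unit search time: 0.22×3.17 + 0.24×11.2 + 0.26×3.53 + 0.042×17.7 = 5.047 J/s.
Handling time per unit search time: 0.22×4.27 + 0.24×30.4 + 0.26×14.6 + 0.042×6.58 = 12.31.
Rate = 5.047/(1 + 12.31) = 0.3792 J/s.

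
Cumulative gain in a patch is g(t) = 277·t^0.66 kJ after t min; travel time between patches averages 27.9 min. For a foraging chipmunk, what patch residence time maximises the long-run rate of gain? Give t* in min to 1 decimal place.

54.2 min

By the marginal value theorem, leave when the instantaneous gain rate g'(t) equals the habitat-wide average g(t)/(T + t).
g'(t) = 0.66·277·t^-0.34. Setting 0.66·277·t^-0.34 = 277·t^0.66/(27.9+t) gives 0.66(27.9+t) = t, so 0.34·t = 0.66×27.9.
t* = 0.66×27.9/0.34 = 54.16 min.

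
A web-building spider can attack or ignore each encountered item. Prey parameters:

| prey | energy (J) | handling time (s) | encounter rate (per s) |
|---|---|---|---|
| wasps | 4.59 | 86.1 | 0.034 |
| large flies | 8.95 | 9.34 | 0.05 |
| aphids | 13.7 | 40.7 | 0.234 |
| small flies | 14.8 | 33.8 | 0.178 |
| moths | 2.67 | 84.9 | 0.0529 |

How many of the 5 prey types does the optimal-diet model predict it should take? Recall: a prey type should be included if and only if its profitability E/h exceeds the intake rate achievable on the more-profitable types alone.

Profitabilities (E/h, J/s): large flies 0.958, small flies 0.438, aphids 0.337, wasps 0.0533, moths 0.0314. Add prey in this order while the next type's profitability exceeds the intake rate on those already taken.
Rate on top 1: 0.305. small flies: 0.438 > 0.305 → include.
Rate on top 2: 0.4118. aphids: 0.337 < 0.4118 → exclude; stop.
Optimal diet: large flies, small flies — 2 of 5 types.

2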